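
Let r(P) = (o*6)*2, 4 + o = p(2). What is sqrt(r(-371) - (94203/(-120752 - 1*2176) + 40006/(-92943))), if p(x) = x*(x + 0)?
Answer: sqrt(120541882988235553)/317369364 ≈ 1.0940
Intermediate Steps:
p(x) = x**2 (p(x) = x*x = x**2)
o = 0 (o = -4 + 2**2 = -4 + 4 = 0)
r(P) = 0 (r(P) = (0*6)*2 = 0*2 = 0)
sqrt(r(-371) - (94203/(-120752 - 1*2176) + 40006/(-92943))) = sqrt(0 - (94203/(-120752 - 1*2176) + 40006/(-92943))) = sqrt(0 - (94203/(-120752 - 2176) + 40006*(-1/92943))) = sqrt(0 - (94203/(-122928) - 40006/92943)) = sqrt(0 - (94203*(-1/122928) - 40006/92943)) = sqrt(0 - (-31401/40976 - 40006/92943)) = sqrt(0 - 1*(-4557788999/3808432368)) = sqrt(0 + 4557788999/3808432368) = sqrt(4557788999/3808432368) = sqrt(120541882988235553)/317369364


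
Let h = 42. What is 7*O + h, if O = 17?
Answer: 161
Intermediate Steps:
7*O + h = 7*17 + 42 = 119 + 42 = 161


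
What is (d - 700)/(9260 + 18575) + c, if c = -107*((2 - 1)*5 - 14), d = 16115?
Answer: 5364104/5567 ≈ 963.55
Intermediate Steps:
c = 963 (c = -107*(1*5 - 14) = -107*(5 - 14) = -107*(-9) = 963)
(d - 700)/(9260 + 18575) + c = (16115 - 700)/(9260 + 18575) + 963 = 15415/27835 + 963 = 15415*(1/27835) + 963 = 3083/5567 + 963 = 5364104/5567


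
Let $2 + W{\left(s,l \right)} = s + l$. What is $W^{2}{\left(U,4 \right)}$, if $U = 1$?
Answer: $9$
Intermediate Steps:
$W{\left(s,l \right)} = -2 + l + s$ ($W{\left(s,l \right)} = -2 + \left(s + l\right) = -2 + \left(l + s\right) = -2 + l + s$)
$W^{2}{\left(U,4 \right)} = \left(-2 + 4 + 1\right)^{2} = 3^{2} = 9$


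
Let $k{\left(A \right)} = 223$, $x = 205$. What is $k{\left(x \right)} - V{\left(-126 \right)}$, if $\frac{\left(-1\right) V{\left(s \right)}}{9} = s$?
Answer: $-911$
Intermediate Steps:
$V{\left(s \right)} = - 9 s$
$k{\left(x \right)} - V{\left(-126 \right)} = 223 - \left(-9\right) \left(-126\right) = 223 - 1134 = -911$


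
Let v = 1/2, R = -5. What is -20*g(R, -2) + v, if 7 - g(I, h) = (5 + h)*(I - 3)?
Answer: -1239/2 ≈ -619.50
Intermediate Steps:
v = ½ ≈ 0.50000
g(I, h) = 7 - (-3 + I)*(5 + h) (g(I, h) = 7 - (5 + h)*(I - 3) = 7 - (5 + h)*(-3 + I) = 7 - (-3 + I)*(5 + h))
-20*g(R, -2) + v = -20*(22 - 5*(-5) + 3*(-2) - 1*(-5)*(-2)) + ½ = -20*(22 + 25 - 6 - 10) + ½ = -20*31 + ½ = -620 + ½ = -1239/2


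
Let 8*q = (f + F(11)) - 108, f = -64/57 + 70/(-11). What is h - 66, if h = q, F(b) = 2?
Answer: -100553/1254 ≈ -80.186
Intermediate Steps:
f = -4694/627 (f = -64*1/57 + 70*(-1/11) = -64/57 - 70/11 = -4694/627 ≈ -7.4864)
q = -17789/1254 (q = ((-4694/627 + 2) - 108)/8 = (-3440/627 - 108)/8 = (1/8)*(-71156/627) = -17789/1254 ≈ -14.186)
h = -17789/1254 ≈ -14.186
h - 66 = -17789/1254 - 66 = -100553/1254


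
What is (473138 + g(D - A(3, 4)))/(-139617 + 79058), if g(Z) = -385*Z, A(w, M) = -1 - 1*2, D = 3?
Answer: -470828/60559 ≈ -7.7747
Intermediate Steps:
A(w, M) = -3 (A(w, M) = -1 - 2 = -3)
(473138 + g(D - A(3, 4)))/(-139617 + 79058) = (473138 - 385*(3 - 1*(-3)))/(-139617 + 79058) = (473138 - 385*(3 + 3))/(-60559) = (473138 - 385*6)*(-1/60559) = (473138 - 2310)*(-1/60559) = 470828*(-1/60559) = -470828/60559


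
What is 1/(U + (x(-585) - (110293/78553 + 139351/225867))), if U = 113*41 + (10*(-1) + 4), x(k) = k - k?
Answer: 17742530451/82058830408643 ≈ 0.00021622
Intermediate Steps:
x(k) = 0
U = 4627 (U = 4633 + (-10 + 4) = 4633 - 6 = 4627)
1/(U + (x(-585) - (110293/78553 + 139351/225867))) = 1/(4627 + (0 - (110293/78553 + 139351/225867))) = 1/(4627 + (0 - 1*35857988134/17742530451)) = 1/(4627 + (0 - 35857988134/17742530451)) = 1/(4627 - 35857988134/17742530451) = 1/(82058830408643/17742530451) = 17742530451/82058830408643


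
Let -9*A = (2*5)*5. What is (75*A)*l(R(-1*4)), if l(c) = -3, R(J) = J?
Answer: 1250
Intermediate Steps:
A = -50/9 (A = -2*5*5/9 = -10*5/9 = -⅑*50 = -50/9 ≈ -5.5556)
(75*A)*l(R(-1*4)) = (75*(-50/9))*(-3) = -1250/3*(-3) = 1250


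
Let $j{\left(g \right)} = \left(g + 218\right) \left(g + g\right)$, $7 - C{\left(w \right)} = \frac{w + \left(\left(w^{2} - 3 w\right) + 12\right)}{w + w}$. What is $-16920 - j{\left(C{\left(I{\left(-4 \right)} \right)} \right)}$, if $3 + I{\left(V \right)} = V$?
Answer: $- \frac{2216085}{98} \approx -22613.0$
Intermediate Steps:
$I{\left(V \right)} = -3 + V$
$C{\left(w \right)} = 7 - \frac{12 + w^{2} - 2 w}{2 w}$ ($C{\left(w \right)} = 7 - \frac{w + \left(\left(w^{2} - 3 w\right) + 12\right)}{w + w} = 7 - \frac{w + \left(12 + w^{2} - 3 w\right)}{2 w} = 7 - \left(12 + w^{2} - 2 w\right) \frac{1}{2 w} = 7 - \frac{12 + w^{2} - 2 w}{2 w}$)
$j{\left(g \right)} = 2 g \left(218 + g\right)$ ($j{\left(g \right)} = \left(218 + g\right) 2 g = 2 g \left(218 + g\right)$)
$-16920 - j{\left(C{\left(I{\left(-4 \right)} \right)} \right)} = -16920 - 2 \left(8 - \frac{6}{-3 - 4} - \frac{-3 - 4}{2}\right) \left(218 - \left(-8 + \frac{-3 - 4}{2} + \frac{6}{-3 - 4}\right)\right) = -16920 - 2 \left(8 - \frac{6}{-7} - - \frac{7}{2}\right) \left(218 - \left(- \frac{23}{2} - \frac{6}{7}\right)\right) = -16920 - 2 \left(8 - - \frac{6}{7} + \frac{7}{2}\right) \left(218 + \left(8 - - \frac{6}{7} + \frac{7}{2}\right)\right) = -16920 - 2 \left(8 + \frac{6}{7} + \frac{7}{2}\right) \left(218 + \left(8 + \frac{6}{7} + \frac{7}{2}\right)\right) = -16920 - 2 \cdot \frac{173}{14} \left(218 + \frac{173}{14}\right) = -16920 - 2 \cdot \frac{173}{14} \cdot \frac{3225}{14} = -16920 - \frac{557925}{98} = - \frac{2216085}{98}$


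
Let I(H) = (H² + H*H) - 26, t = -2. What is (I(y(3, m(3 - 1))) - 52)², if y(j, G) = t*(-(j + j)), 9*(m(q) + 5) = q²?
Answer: 44100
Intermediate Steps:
m(q) = -5 + q²/9
y(j, G) = 4*j (y(j, G) = -(-2)*(j + j) = -(-2)*2*j = -(-4)*j = 4*j)
I(H) = -26 + 2*H² (I(H) = (H² + H²) - 26 = 2*H² - 26 = -26 + 2*H²)
(I(y(3, m(3 - 1))) - 52)² = ((-26 + 2*(4*3)²) - 52)² = ((-26 + 2*12²) - 52)² = ((-26 + 2*144) - 52)² = ((-26 + 288) - 52)² = (262 - 52)² = 210² = 44100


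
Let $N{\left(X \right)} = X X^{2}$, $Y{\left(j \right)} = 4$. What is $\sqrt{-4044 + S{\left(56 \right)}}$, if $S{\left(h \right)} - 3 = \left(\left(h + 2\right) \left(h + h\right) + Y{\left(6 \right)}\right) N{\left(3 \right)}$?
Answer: $3 \sqrt{19051} \approx 414.08$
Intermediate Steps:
$N{\left(X \right)} = X^{3}$
$S{\left(h \right)} = 111 + 54 h \left(2 + h\right)$ ($S{\left(h \right)} = 3 + \left(\left(h + 2\right) \left(h + h\right) + 4\right) 3^{3} = 3 + \left(\left(2 + h\right) 2 h + 4\right) 27 = 3 + \left(2 h \left(2 + h\right) + 4\right) 27 = 3 + \left(4 + 2 h \left(2 + h\right)\right) 27 = 3 + \left(108 + 54 h \left(2 + h\right)\right) = 111 + 54 h \left(2 + h\right)$)
$\sqrt{-4044 + S{\left(56 \right)}} = \sqrt{-4044 + \left(111 + 54 \cdot 56^{2} + 108 \cdot 56\right)} = \sqrt{-4044 + \left(111 + 54 \cdot 3136 + 6048\right)} = \sqrt{-4044 + \left(111 + 169344 + 6048\right)} = \sqrt{-4044 + 175503} = \sqrt{171459} = 3 \sqrt{19051}$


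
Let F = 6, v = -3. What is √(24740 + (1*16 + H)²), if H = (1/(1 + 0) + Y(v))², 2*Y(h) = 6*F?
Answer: 3*√18541 ≈ 408.50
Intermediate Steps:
Y(h) = 18 (Y(h) = (6*6)/2 = (½)*36 = 18)
H = 361 (H = (1/(1 + 0) + 18)² = (1/1 + 18)² = (1 + 18)² = 19² = 361)
√(24740 + (1*16 + H)²) = √(24740 + (1*16 + 361)²) = √(24740 + (16 + 361)²) = √(24740 + 377²) = √(24740 + 142129) = √166869 = 3*√18541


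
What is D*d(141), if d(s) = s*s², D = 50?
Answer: 140161050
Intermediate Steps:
d(s) = s³
D*d(141) = 50*141³ = 50*2803221 = 140161050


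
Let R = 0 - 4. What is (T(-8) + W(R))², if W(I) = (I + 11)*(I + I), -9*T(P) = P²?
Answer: 322624/81 ≈ 3983.0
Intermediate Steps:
R = -4
T(P) = -P²/9
W(I) = 2*I*(11 + I) (W(I) = (11 + I)*(2*I) = 2*I*(11 + I))
(T(-8) + W(R))² = (-⅑*(-8)² + 2*(-4)*(11 - 4))² = (-⅑*64 + 2*(-4)*7)² = (-64/9 - 56)² = (-568/9)² = 322624/81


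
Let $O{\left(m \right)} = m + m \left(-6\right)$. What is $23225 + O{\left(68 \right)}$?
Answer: $22885$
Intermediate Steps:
$O{\left(m \right)} = - 5 m$ ($O{\left(m \right)} = m - 6 m = - 5 m$)
$23225 + O{\left(68 \right)} = 23225 - 340 = 22885$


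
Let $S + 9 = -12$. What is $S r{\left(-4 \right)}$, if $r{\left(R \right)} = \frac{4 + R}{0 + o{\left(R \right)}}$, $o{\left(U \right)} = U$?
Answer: $0$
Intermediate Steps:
$S = -21$ ($S = -9 - 12 = -21$)
$r{\left(R \right)} = \frac{4 + R}{R}$ ($r{\left(R \right)} = \frac{4 + R}{0 + R} = \frac{4 + R}{R}$)
$S r{\left(-4 \right)} = - 21 \frac{4 - 4}{-4} = - 21 \left(\left(- \frac{1}{4}\right) 0\right) = \left(-21\right) 0 = 0$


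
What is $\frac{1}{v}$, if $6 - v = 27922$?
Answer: $- \frac{1}{27916} \approx -3.5822 \cdot 10^{-5}$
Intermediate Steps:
$v = -27916$ ($v = 6 - 27922 = -27916$)
$\frac{1}{v} = \frac{1}{-27916} = - \frac{1}{27916}$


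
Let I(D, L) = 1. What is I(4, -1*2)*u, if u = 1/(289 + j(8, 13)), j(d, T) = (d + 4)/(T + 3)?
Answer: 4/1159 ≈ 0.0034513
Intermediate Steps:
j(d, T) = (4 + d)/(3 + T)
u = 4/1159 (u = 1/(289 + (4 + 8)/(3 + 13)) = 1/(289 + 12/16) = 1/(289 + (1/16)*12) = 1/(289 + ¾) = 1/(1159/4) = 4/1159 ≈ 0.0034513)
I(4, -1*2)*u = 1*(4/1159) = 4/1159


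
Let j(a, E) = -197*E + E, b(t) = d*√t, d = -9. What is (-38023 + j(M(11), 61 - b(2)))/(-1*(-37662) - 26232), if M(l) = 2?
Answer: -49979/11430 - 98*√2/635 ≈ -4.5909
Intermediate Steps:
b(t) = -9*√t
j(a, E) = -196*E
(-38023 + j(M(11), 61 - b(2)))/(-1*(-37662) - 26232) = (-38023 - 196*(61 - (-9)*√2))/(-1*(-37662) - 26232) = (-38023 - 196*(61 + 9*√2))/(37662 - 26232) = (-38023 + (-11956 - 1764*√2))/11430 = (-49979 - 1764*√2)*(1/11430) = -49979/11430 - 98*√2/635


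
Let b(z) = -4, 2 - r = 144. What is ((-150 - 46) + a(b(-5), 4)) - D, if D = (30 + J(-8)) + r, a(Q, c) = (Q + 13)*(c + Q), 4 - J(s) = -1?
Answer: -89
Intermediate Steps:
r = -142 (r = 2 - 1*144 = 2 - 144 = -142)
J(s) = 5 (J(s) = 4 - 1*(-1) = 4 + 1 = 5)
a(Q, c) = (13 + Q)*(Q + c)
D = -107 (D = (30 + 5) - 142 = 35 - 142 = -107)
((-150 - 46) + a(b(-5), 4)) - D = ((-150 - 46) + ((-4)**2 + 13*(-4) + 13*4 - 4*4)) - 1*(-107) = (-196 + (16 - 52 + 52 - 16)) + 107 = (-196 + 0) + 107 = -196 + 107 = -89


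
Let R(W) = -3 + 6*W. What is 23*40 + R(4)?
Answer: 941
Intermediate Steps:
23*40 + R(4) = 23*40 + (-3 + 6*4) = 920 + (-3 + 24) = 920 + 21 = 941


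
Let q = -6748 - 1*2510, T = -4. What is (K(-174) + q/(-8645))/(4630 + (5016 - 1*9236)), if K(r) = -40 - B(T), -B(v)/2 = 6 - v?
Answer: -81821/1772225 ≈ -0.046169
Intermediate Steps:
B(v) = -12 + 2*v (B(v) = -2*(6 - v) = -12 + 2*v)
q = -9258 (q = -6748 - 2510 = -9258)
K(r) = -20 (K(r) = -40 - (-12 + 2*(-4)) = -40 - (-12 - 8) = -40 - 1*(-20) = -40 + 20 = -20)
(K(-174) + q/(-8645))/(4630 + (5016 - 1*9236)) = (-20 - 9258/(-8645))/(4630 + (5016 - 1*9236)) = (-20 - 9258*(-1/8645))/(4630 + (5016 - 9236)) = (-20 + 9258/8645)/(4630 - 4220) = -163642/8645/410 = -163642/8645*1/410 = -81821/1772225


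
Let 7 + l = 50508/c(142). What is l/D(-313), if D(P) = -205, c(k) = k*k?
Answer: 4532/206681 ≈ 0.021928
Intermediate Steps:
c(k) = k²
l = -22660/5041 (l = -7 + 50508/(142²) = -7 + 50508/20164 = -7 + 50508*(1/20164) = -7 + 12627/5041 = -22660/5041 ≈ -4.4951)
l/D(-313) = -22660/5041/(-205) = -22660/5041*(-1/205) = 4532/206681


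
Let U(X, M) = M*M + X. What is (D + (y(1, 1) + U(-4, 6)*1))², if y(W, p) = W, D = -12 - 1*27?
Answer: 36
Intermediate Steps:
D = -39 (D = -12 - 27 = -39)
U(X, M) = X + M² (U(X, M) = M² + X = X + M²)
(D + (y(1, 1) + U(-4, 6)*1))² = (-39 + (1 + (-4 + 6²)*1))² = (-39 + (1 + (-4 + 36)*1))² = (-39 + (1 + 32*1))² = (-39 + (1 + 32))² = (-39 + 33)² = (-6)² = 36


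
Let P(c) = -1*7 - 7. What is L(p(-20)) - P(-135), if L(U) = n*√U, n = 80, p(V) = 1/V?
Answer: 14 + 8*I*√5 ≈ 14.0 + 17.889*I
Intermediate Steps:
P(c) = -14 (P(c) = -7 - 7 = -14)
L(U) = 80*√U
L(p(-20)) - P(-135) = 80*√(1/(-20)) - 1*(-14) = 80*√(-1/20) + 14 = 80*(I*√5/10) + 14 = 8*I*√5 + 14 = 14 + 8*I*√5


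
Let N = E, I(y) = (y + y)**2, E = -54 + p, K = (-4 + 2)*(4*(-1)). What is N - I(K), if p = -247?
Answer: -557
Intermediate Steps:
K = 8 (K = -2*(-4) = 8)
E = -301 (E = -54 - 247 = -301)
I(y) = 4*y**2 (I(y) = (2*y)**2 = 4*y**2)
N = -301
N - I(K) = -301 - 4*8**2 = -301 - 4*64 = -301 - 1*256 = -301 - 256 = -557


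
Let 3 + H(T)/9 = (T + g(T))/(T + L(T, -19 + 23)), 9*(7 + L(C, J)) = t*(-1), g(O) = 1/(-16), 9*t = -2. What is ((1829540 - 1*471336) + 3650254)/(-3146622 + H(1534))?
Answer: -3303952861664/2075758666243 ≈ -1.5917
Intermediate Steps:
t = -2/9 (t = (⅑)*(-2) = -2/9 ≈ -0.22222)
g(O) = -1/16
L(C, J) = -565/81 (L(C, J) = -7 + (-2/9*(-1))/9 = -7 + (⅑)*(2/9) = -7 + 2/81 = -565/81)
H(T) = -27 + 9*(-1/16 + T)/(-565/81 + T) (H(T) = -27 + 9*((T - 1/16)/(T - 565/81)) = -27 + 9*((-1/16 + T)/(-565/81 + T)) = -27 + 9*(-1/16 + T)/(-565/81 + T))
((1829540 - 1*471336) + 3650254)/(-3146622 + H(1534)) = ((1829540 - 1*471336) + 3650254)/(-3146622 + 27*(9013 - 864*1534)/(16*(-565 + 81*1534))) = ((1829540 - 471336) + 3650254)/(-3146622 + 27*(9013 - 1325376)/(16*(-565 + 124254))) = (1358204 + 3650254)/(-3146622 + (27/16)*(-1316363)/123689) = 5008458/(-3146622 + (27/16)*(1/123689)*(-1316363)) = 5008458/(-3146622 - 35541801/1979024) = 5008458/(-6227275998729/1979024) = 5008458*(-1979024/6227275998729) = -3303952861664/2075758666243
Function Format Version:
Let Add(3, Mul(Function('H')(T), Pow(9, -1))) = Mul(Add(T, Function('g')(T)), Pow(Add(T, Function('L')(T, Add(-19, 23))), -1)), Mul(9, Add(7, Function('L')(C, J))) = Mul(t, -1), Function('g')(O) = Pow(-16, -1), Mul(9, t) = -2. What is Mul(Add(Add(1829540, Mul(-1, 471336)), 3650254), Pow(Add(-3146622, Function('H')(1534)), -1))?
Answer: Rational(-3303952861664, 2075758666243) ≈ -1.5917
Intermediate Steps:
t = Rational(-2, 9) (t = Mul(Rational(1, 9), -2) = Rational(-2, 9) ≈ -0.22222)
Function('g')(O) = Rational(-1, 16)
Function('L')(C, J) = Rational(-565, 81) (Function('L')(C, J) = Add(-7, Mul(Rational(1, 9), Mul(Rational(-2, 9), -1))) = Add(-7, Mul(Rational(1, 9), Rational(2, 9))) = Add(-7, Rational(2, 81)) = Rational(-565, 81))
Function('H')(T) = Add(-27, Mul(9, Pow(Add(Rational(-565, 81), T), -1), Add(Rational(-1, 16), T))) (Function('H')(T) = Add(-27, Mul(9, Mul(Add(T, Rational(-1, 16)), Pow(Add(T, Rational(-565, 81)), -1)))) = Add(-27, Mul(9, Mul(Add(Rational(-1, 16), T), Pow(Add(Rational(-565, 81), T), -1)))) = Add(-27, Mul(9, Mul(Pow(Add(Rational(-565, 81), T), -1), Add(Rational(-1, 16), T)))) = Add(-27, Mul(9, Pow(Add(Rational(-565, 81), T), -1), Add(Rational(-1, 16), T))))
Mul(Add(Add(1829540, Mul(-1, 471336)), 3650254), Pow(Add(-3146622, Function('H')(1534)), -1)) = Mul(Add(Add(1829540, Mul(-1, 471336)), 3650254), Pow(Add(-3146622, Mul(Rational(27, 16), Pow(Add(-565, Mul(81, 1534)), -1), Add(9013, Mul(-864, 1534)))), -1)) = Mul(Add(Add(1829540, -471336), 3650254), Pow(Add(-3146622, Mul(Rational(27, 16), Pow(Add(-565, 124254), -1), Add(9013, -1325376))), -1)) = Mul(Add(1358204, 3650254), Pow(Add(-3146622, Mul(Rational(27, 16), Pow(123689, -1), -1316363)), -1)) = Mul(5008458, Pow(Add(-3146622, Mul(Rational(27, 16), Rational(1, 123689), -1316363)), -1)) = Mul(5008458, Pow(Add(-3146622, Rational(-35541801, 1979024)), -1)) = Mul(5008458, Pow(Rational(-6227275998729, 1979024), -1)) = Mul(5008458, Rational(-1979024, 6227275998729)) = Rational(-3303952861664, 2075758666243)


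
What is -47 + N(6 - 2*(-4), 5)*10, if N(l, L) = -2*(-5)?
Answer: 53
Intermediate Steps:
N(l, L) = 10
-47 + N(6 - 2*(-4), 5)*10 = -47 + 10*10 = -47 + 100 = 53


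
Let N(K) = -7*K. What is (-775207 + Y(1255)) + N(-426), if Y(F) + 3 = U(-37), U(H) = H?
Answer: -772265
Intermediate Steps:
Y(F) = -40 (Y(F) = -3 - 37 = -40)
(-775207 + Y(1255)) + N(-426) = (-775207 - 40) - 7*(-426) = -775247 + 2982 = -772265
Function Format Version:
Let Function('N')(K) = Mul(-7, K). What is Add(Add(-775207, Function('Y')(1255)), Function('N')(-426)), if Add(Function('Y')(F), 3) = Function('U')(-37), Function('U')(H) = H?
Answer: -772265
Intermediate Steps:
Function('Y')(F) = -40 (Function('Y')(F) = Add(-3, -37) = -40)
Add(Add(-775207, Function('Y')(1255)), Function('N')(-426)) = Add(Add(-775207, -40), Mul(-7, -426)) = Add(-775247, 2982) = -772265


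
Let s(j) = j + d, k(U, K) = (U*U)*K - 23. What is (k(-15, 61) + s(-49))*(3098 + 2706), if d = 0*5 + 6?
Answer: 79276836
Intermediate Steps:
k(U, K) = -23 + K*U² (k(U, K) = U²*K - 23 = K*U² - 23 = -23 + K*U²)
d = 6 (d = 0 + 6 = 6)
s(j) = 6 + j (s(j) = j + 6 = 6 + j)
(k(-15, 61) + s(-49))*(3098 + 2706) = ((-23 + 61*(-15)²) + (6 - 49))*(3098 + 2706) = ((-23 + 61*225) - 43)*5804 = ((-23 + 13725) - 43)*5804 = (13702 - 43)*5804 = 13659*5804 = 79276836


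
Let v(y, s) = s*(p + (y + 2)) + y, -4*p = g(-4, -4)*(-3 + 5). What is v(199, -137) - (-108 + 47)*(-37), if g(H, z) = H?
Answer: -29869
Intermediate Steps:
p = 2 (p = -(-1)*(-3 + 5) = -(-1)*2 = -1/4*(-8) = 2)
v(y, s) = y + s*(4 + y) (v(y, s) = s*(2 + (y + 2)) + y = s*(2 + (2 + y)) + y = s*(4 + y) + y = y + s*(4 + y))
v(199, -137) - (-108 + 47)*(-37) = (199 + 4*(-137) - 137*199) - (-108 + 47)*(-37) = (199 - 548 - 27263) - (-61)*(-37) = -27612 - 1*2257 = -27612 - 2257 = -29869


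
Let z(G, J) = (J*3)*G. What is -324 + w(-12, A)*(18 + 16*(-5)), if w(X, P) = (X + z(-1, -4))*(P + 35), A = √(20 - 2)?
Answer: -324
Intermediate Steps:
z(G, J) = 3*G*J (z(G, J) = (3*J)*G = 3*G*J)
A = 3*√2 (A = √18 = 3*√2 ≈ 4.2426)
w(X, P) = (12 + X)*(35 + P) (w(X, P) = (X + 3*(-1)*(-4))*(P + 35) = (X + 12)*(35 + P) = (12 + X)*(35 + P))
-324 + w(-12, A)*(18 + 16*(-5)) = -324 + (420 + 12*(3*√2) + 35*(-12) + (3*√2)*(-12))*(18 + 16*(-5)) = -324 + (420 + 36*√2 - 420 - 36*√2)*(18 - 80) = -324 + 0*(-62) = -324 + 0 = -324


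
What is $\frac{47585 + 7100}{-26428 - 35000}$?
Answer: $- \frac{54685}{61428} \approx -0.89023$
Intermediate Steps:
$\frac{47585 + 7100}{-26428 - 35000} = \frac{54685}{-61428} = 54685 \left(- \frac{1}{61428}\right) = - \frac{54685}{61428}$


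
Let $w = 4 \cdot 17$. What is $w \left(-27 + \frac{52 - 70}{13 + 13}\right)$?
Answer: $- \frac{24480}{13} \approx -1883.1$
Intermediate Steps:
$w = 68$
$w \left(-27 + \frac{52 - 70}{13 + 13}\right) = 68 \left(-27 + \frac{52 - 70}{13 + 13}\right) = 68 \left(-27 - \frac{18}{26}\right) = 68 \left(-27 - \frac{9}{13}\right) = 68 \left(- \frac{360}{13}\right) = - \frac{24480}{13}$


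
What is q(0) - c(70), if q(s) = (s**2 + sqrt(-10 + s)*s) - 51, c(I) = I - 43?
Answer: -78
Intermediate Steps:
c(I) = -43 + I
q(s) = -51 + s**2 + s*sqrt(-10 + s) (q(s) = (s**2 + s*sqrt(-10 + s)) - 51 = -51 + s**2 + s*sqrt(-10 + s))
q(0) - c(70) = (-51 + 0**2 + 0*sqrt(-10 + 0)) - (-43 + 70) = (-51 + 0 + 0*sqrt(-10)) - 1*27 = (-51 + 0 + 0*(I*sqrt(10))) - 27 = (-51 + 0 + 0) - 27 = -51 - 27 = -78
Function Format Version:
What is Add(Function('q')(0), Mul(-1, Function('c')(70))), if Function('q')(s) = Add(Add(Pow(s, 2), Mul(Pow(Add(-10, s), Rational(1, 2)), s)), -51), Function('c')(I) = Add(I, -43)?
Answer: -78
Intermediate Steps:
Function('c')(I) = Add(-43, I)
Function('q')(s) = Add(-51, Pow(s, 2), Mul(s, Pow(Add(-10, s), Rational(1, 2)))) (Function('q')(s) = Add(Add(Pow(s, 2), Mul(s, Pow(Add(-10, s), Rational(1, 2)))), -51) = Add(-51, Pow(s, 2), Mul(s, Pow(Add(-10, s), Rational(1, 2)))))
Add(Function('q')(0), Mul(-1, Function('c')(70))) = Add(Add(-51, Pow(0, 2), Mul(0, Pow(Add(-10, 0), Rational(1, 2)))), Mul(-1, Add(-43, 70))) = Add(Add(-51, 0, Mul(0, Pow(-10, Rational(1, 2)))), Mul(-1, 27)) = Add(Add(-51, 0, Mul(0, Mul(I, Pow(10, Rational(1, 2))))), -27) = Add(Add(-51, 0, 0), -27) = Add(-51, -27) = -78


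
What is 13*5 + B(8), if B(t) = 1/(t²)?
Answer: 4161/64 ≈ 65.016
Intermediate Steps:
B(t) = t⁻²
13*5 + B(8) = 13*5 + 8⁻² = 65 + 1/64 = 4161/64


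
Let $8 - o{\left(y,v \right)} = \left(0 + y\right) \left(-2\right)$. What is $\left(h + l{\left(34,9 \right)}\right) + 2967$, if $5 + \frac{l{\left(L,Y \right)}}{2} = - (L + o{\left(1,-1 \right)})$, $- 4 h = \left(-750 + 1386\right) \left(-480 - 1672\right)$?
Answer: $345037$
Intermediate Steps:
$o{\left(y,v \right)} = 8 + 2 y$ ($o{\left(y,v \right)} = 8 - \left(0 + y\right) \left(-2\right) = 8 - y \left(-2\right) = 8 - - 2 y = 8 + 2 y$)
$h = 342168$ ($h = - \frac{\left(-750 + 1386\right) \left(-480 - 1672\right)}{4} = - \frac{636 \left(-2152\right)}{4} = \left(- \frac{1}{4}\right) \left(-1368672\right) = 342168$)
$l{\left(L,Y \right)} = -30 - 2 L$ ($l{\left(L,Y \right)} = -10 + 2 \left(- (L + \left(8 + 2 \cdot 1\right))\right) = -10 + 2 \left(- (L + \left(8 + 2\right))\right) = -10 + 2 \left(- (L + 10)\right) = -10 + 2 \left(- (10 + L)\right) = -10 + 2 \left(-10 - L\right) = -10 - \left(20 + 2 L\right) = -30 - 2 L$)
$\left(h + l{\left(34,9 \right)}\right) + 2967 = \left(342168 - 98\right) + 2967 = 342070 + 2967 = 345037$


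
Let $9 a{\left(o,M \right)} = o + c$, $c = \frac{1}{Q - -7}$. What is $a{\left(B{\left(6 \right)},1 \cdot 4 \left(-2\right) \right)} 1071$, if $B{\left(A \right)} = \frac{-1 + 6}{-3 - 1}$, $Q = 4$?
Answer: $- \frac{6069}{44} \approx -137.93$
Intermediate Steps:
$B{\left(A \right)} = - \frac{5}{4}$ ($B{\left(A \right)} = \frac{5}{-4} = 5 \left(- \frac{1}{4}\right) = - \frac{5}{4}$)
$c = \frac{1}{11}$ ($c = \frac{1}{4 - -7} = \frac{1}{4 + 7} = \frac{1}{11} \approx 0.090909$)
$a{\left(o,M \right)} = \frac{1}{99} + \frac{o}{9}$ ($a{\left(o,M \right)} = \frac{o + \frac{1}{11}}{9} = \frac{\frac{1}{11} + o}{9} = \frac{1}{99} + \frac{o}{9}$)
$a{\left(B{\left(6 \right)},1 \cdot 4 \left(-2\right) \right)} 1071 = \left(\frac{1}{99} + \frac{1}{9} \left(- \frac{5}{4}\right)\right) 1071 = \left(\frac{1}{99} - \frac{5}{36}\right) 1071 = \left(- \frac{17}{132}\right) 1071 = - \frac{6069}{44}$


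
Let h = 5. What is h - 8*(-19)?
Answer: 157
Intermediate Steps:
h - 8*(-19) = 5 - 8*(-19) = 5 + 152 = 157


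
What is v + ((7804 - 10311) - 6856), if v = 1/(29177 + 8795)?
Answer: -355531835/37972 ≈ -9363.0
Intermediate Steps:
v = 1/37972 ≈ 2.6335e-5
v + ((7804 - 10311) - 6856) = 1/37972 + ((7804 - 10311) - 6856) = 1/37972 + (-2507 - 6856) = 1/37972 - 9363 = -355531835/37972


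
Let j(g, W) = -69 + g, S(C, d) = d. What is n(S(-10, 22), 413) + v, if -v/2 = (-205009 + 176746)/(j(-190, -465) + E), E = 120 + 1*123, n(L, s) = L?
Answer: -28087/8 ≈ -3510.9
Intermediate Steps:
E = 243 (E = 120 + 123 = 243)
v = -28263/8 (v = -2*(-205009 + 176746)/((-69 - 190) + 243) = -(-56526)/(-259 + 243) = -(-56526)/(-16) = -(-56526)*(-1)/16 = -2*28263/16 = -28263/8 ≈ -3532.9)
n(S(-10, 22), 413) + v = 22 - 28263/8 = -28087/8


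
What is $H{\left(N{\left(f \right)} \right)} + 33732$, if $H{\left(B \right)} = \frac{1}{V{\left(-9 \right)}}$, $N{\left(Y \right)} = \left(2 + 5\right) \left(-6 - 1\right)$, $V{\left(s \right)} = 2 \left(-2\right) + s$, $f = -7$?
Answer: $\frac{438515}{13} \approx 33732.0$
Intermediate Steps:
$V{\left(s \right)} = -4 + s$
$N{\left(Y \right)} = -49$ ($N{\left(Y \right)} = 7 \left(-7\right) = -49$)
$H{\left(B \right)} = - \frac{1}{13}$ ($H{\left(B \right)} = \frac{1}{-4 - 9} = \frac{1}{-13} = - \frac{1}{13}$)
$H{\left(N{\left(f \right)} \right)} + 33732 = - \frac{1}{13} + 33732 = \frac{438515}{13}$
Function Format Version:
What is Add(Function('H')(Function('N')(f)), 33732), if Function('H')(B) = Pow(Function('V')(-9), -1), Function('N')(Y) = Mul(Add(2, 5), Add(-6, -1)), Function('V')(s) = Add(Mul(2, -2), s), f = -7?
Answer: Rational(438515, 13) ≈ 33732.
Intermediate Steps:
Function('V')(s) = Add(-4, s)
Function('N')(Y) = -49 (Function('N')(Y) = Mul(7, -7) = -49)
Function('H')(B) = Rational(-1, 13) (Function('H')(B) = Pow(Add(-4, -9), -1) = Pow(-13, -1) = Rational(-1, 13))
Add(Function('H')(Function('N')(f)), 33732) = Add(Rational(-1, 13), 33732) = Rational(438515, 13)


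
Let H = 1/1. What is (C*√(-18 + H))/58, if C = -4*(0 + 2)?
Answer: -4*I*√17/29 ≈ -0.5687*I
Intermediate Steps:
C = -8 (C = -4*2 = -8)
H = 1
(C*√(-18 + H))/58 = -8*√(-18 + 1)/58 = -8*I*√17*(1/58) = -4*I*√17/29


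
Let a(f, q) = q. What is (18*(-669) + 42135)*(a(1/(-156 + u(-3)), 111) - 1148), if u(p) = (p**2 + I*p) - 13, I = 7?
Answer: -31206441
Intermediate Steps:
u(p) = -13 + p**2 + 7*p (u(p) = (p**2 + 7*p) - 13 = -13 + p**2 + 7*p)
(18*(-669) + 42135)*(a(1/(-156 + u(-3)), 111) - 1148) = (18*(-669) + 42135)*(111 - 1148) = (-12042 + 42135)*(-1037) = 30093*(-1037) = -31206441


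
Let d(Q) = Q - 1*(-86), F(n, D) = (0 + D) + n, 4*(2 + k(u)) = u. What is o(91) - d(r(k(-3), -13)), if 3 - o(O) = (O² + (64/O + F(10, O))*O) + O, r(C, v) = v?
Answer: -17697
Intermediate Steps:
k(u) = -2 + u/4
F(n, D) = D + n
d(Q) = 86 + Q (d(Q) = Q + 86 = 86 + Q)
o(O) = 3 - O - O² - O*(10 + O + 64/O) (o(O) = 3 - ((O² + (64/O + (O + 10))*O) + O) = 3 - ((O² + (64/O + (10 + O))*O) + O) = 3 - ((O² + (10 + O + 64/O)*O) + O) = 3 - ((O² + O*(10 + O + 64/O)) + O) = 3 - (O + O² + O*(10 + O + 64/O)) = 3 + (-O - O² - O*(10 + O + 64/O)) = 3 - O - O² - O*(10 + O + 64/O))
o(91) - d(r(k(-3), -13)) = (-61 - 11*91 - 2*91²) - (86 - 13) = (-61 - 1001 - 2*8281) - 1*73 = (-61 - 1001 - 16562) - 73 = -17624 - 73 = -17697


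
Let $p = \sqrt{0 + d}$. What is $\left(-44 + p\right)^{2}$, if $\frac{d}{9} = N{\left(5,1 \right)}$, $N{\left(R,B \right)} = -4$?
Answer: $1900 - 528 i \approx 1900.0 - 528.0 i$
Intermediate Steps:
$d = -36$ ($d = 9 \left(-4\right) = -36$)
$p = 6 i$ ($p = \sqrt{0 - 36} = \sqrt{-36} = 6 i \approx 6.0 i$)
$\left(-44 + p\right)^{2} = \left(-44 + 6 i\right)^{2}$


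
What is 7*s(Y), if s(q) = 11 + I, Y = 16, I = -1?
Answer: 70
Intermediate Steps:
s(q) = 10 (s(q) = 11 - 1 = 10)
7*s(Y) = 7*10 = 70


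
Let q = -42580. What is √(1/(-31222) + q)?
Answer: I*√41507549663942/31222 ≈ 206.35*I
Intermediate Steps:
√(1/(-31222) + q) = √(1/(-31222) - 42580) = √(-1/31222 - 42580) = √(-1329432761/31222) = I*√41507549663942/31222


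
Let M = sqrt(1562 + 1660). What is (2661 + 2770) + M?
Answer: 5431 + 3*sqrt(358) ≈ 5487.8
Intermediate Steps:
M = 3*sqrt(358) (M = sqrt(3222) = 3*sqrt(358) ≈ 56.763)
(2661 + 2770) + M = (2661 + 2770) + 3*sqrt(358) = 5431 + 3*sqrt(358)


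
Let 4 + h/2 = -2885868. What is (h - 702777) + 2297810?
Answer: -4176711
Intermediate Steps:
h = -5771744 (h = -8 + 2*(-2885868) = -8 - 5771736 = -5771744)
(h - 702777) + 2297810 = (-5771744 - 702777) + 2297810 = -6474521 + 2297810 = -4176711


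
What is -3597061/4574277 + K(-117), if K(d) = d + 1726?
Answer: 7356414632/4574277 ≈ 1608.2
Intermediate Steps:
K(d) = 1726 + d
-3597061/4574277 + K(-117) = -3597061/4574277 + (1726 - 117) = -3597061*1/4574277 + 1609 = -3597061/4574277 + 1609 = 7356414632/4574277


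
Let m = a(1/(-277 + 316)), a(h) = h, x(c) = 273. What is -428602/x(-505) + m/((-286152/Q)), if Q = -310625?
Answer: -122643145129/78119496 ≈ -1569.9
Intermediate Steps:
m = 1/39 (m = 1/(-277 + 316) = 1/39 ≈ 0.025641)
-428602/x(-505) + m/((-286152/Q)) = -428602/273 + 1/(39*((-286152/(-310625)))) = -428602*1/273 + 1/(39*((-286152*(-1/310625)))) = -428602/273 + 1/(39*(286152/310625)) = -428602/273 + (1/39)*(310625/286152) = -428602/273 + 310625/11159928 = -122643145129/78119496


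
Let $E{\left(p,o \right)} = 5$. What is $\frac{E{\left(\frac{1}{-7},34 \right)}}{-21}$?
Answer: $- \frac{5}{21} \approx -0.2381$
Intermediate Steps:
$\frac{E{\left(\frac{1}{-7},34 \right)}}{-21} = \frac{1}{-21} \cdot 5 = \left(- \frac{1}{21}\right) 5 = - \frac{5}{21}$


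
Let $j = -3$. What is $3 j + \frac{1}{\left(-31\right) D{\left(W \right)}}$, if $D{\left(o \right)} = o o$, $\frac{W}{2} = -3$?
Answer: $- \frac{10045}{1116} \approx -9.0009$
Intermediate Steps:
$W = -6$ ($W = 2 \left(-3\right) = -6$)
$D{\left(o \right)} = o^{2}$
$3 j + \frac{1}{\left(-31\right) D{\left(W \right)}} = 3 \left(-3\right) + \frac{1}{\left(-31\right) \left(-6\right)^{2}} = -9 - \frac{1}{31 \cdot 36} = -9 - \frac{1}{1116} = - \frac{10045}{1116}$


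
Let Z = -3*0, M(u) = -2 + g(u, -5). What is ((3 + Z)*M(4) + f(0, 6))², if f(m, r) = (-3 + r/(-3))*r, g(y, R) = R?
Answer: 2601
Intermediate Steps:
f(m, r) = r*(-3 - r/3) (f(m, r) = (-3 + r*(-⅓))*r = (-3 - r/3)*r = r*(-3 - r/3))
M(u) = -7 (M(u) = -2 - 5 = -7)
Z = 0
((3 + Z)*M(4) + f(0, 6))² = ((3 + 0)*(-7) - ⅓*6*(9 + 6))² = (3*(-7) - ⅓*6*15)² = (-21 - 30)² = (-51)² = 2601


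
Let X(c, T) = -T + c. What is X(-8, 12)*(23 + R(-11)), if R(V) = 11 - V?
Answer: -900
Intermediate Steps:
X(c, T) = c - T
X(-8, 12)*(23 + R(-11)) = (-8 - 1*12)*(23 + (11 - 1*(-11))) = (-8 - 12)*(23 + (11 + 11)) = -20*(23 + 22) = -20*45 = -900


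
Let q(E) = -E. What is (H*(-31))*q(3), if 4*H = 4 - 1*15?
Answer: -1023/4 ≈ -255.75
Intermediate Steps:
H = -11/4 (H = (4 - 1*15)/4 = (4 - 15)/4 = (¼)*(-11) = -11/4 ≈ -2.7500)
(H*(-31))*q(3) = (-11/4*(-31))*(-1*3) = (341/4)*(-3) = -1023/4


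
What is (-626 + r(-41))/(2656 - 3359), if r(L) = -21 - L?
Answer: 606/703 ≈ 0.86202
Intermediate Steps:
(-626 + r(-41))/(2656 - 3359) = (-626 + (-21 - 1*(-41)))/(2656 - 3359) = (-626 + (-21 + 41))/(-703) = (-626 + 20)*(-1/703) = -606*(-1/703) = 606/703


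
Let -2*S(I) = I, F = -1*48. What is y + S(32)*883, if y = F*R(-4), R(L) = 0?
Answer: -14128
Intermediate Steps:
F = -48
S(I) = -I/2
y = 0 (y = -48*0 = 0)
y + S(32)*883 = 0 - ½*32*883 = 0 - 16*883 = 0 - 14128 = -14128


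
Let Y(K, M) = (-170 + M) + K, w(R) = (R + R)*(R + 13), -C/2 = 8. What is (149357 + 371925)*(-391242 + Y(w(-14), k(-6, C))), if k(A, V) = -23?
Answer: -204033423774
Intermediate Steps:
C = -16 (C = -2*8 = -16)
w(R) = 2*R*(13 + R) (w(R) = (2*R)*(13 + R) = 2*R*(13 + R))
Y(K, M) = -170 + K + M
(149357 + 371925)*(-391242 + Y(w(-14), k(-6, C))) = (149357 + 371925)*(-391242 + (-170 + 2*(-14)*(13 - 14) - 23)) = 521282*(-391242 + (-170 + 2*(-14)*(-1) - 23)) = 521282*(-391242 + (-170 + 28 - 23)) = 521282*(-391242 - 165) = 521282*(-391407) = -204033423774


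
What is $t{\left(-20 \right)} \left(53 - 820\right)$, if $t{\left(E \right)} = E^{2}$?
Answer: $-306800$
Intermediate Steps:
$t{\left(-20 \right)} \left(53 - 820\right) = \left(-20\right)^{2} \left(53 - 820\right) = 400 \left(-767\right) = -306800$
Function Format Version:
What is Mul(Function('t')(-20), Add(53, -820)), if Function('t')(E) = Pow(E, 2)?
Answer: -306800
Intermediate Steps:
Mul(Function('t')(-20), Add(53, -820)) = Mul(Pow(-20, 2), Add(53, -820)) = Mul(400, -767) = -306800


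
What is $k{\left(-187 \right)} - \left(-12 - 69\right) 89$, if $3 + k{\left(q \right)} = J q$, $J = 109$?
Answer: $-13177$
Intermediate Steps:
$k{\left(q \right)} = -3 + 109 q$
$k{\left(-187 \right)} - \left(-12 - 69\right) 89 = \left(-3 + 109 \left(-187\right)\right) - \left(-12 - 69\right) 89 = \left(-3 - 20383\right) - \left(-81\right) 89 = -20386 - -7209 = -20386 + 7209 = -13177$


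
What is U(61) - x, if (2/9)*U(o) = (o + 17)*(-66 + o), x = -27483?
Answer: 25728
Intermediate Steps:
U(o) = 9*(-66 + o)*(17 + o)/2 (U(o) = 9*((o + 17)*(-66 + o))/2 = 9*((17 + o)*(-66 + o))/2 = 9*((-66 + o)*(17 + o))/2 = 9*(-66 + o)*(17 + o)/2)
U(61) - x = (-5049 - 441/2*61 + (9/2)*61**2) - 1*(-27483) = (-5049 - 26901/2 + (9/2)*3721) + 27483 = (-5049 - 26901/2 + 33489/2) + 27483 = -1755 + 27483 = 25728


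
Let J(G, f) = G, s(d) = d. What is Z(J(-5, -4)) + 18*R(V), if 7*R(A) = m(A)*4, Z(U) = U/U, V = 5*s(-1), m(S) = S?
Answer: -353/7 ≈ -50.429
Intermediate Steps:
V = -5 (V = 5*(-1) = -5)
Z(U) = 1
R(A) = 4*A/7 (R(A) = (A*4)/7 = (4*A)/7 = 4*A/7)
Z(J(-5, -4)) + 18*R(V) = 1 + 18*((4/7)*(-5)) = 1 + 18*(-20/7) = 1 - 360/7 = -353/7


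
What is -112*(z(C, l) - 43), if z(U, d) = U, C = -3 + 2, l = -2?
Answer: 4928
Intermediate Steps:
C = -1
-112*(z(C, l) - 43) = -112*(-1 - 43) = -112*(-44) = 4928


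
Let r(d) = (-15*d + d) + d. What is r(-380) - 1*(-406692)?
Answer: 411632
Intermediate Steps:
r(d) = -13*d (r(d) = -14*d + d = -13*d)
r(-380) - 1*(-406692) = -13*(-380) - 1*(-406692) = 4940 + 406692 = 411632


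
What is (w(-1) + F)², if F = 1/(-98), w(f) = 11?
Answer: 1159929/9604 ≈ 120.78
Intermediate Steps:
F = -1/98 ≈ -0.010204
(w(-1) + F)² = (11 - 1/98)² = (1077/98)² = 1159929/9604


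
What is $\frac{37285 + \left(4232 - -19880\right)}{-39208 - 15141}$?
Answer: $- \frac{61397}{54349} \approx -1.1297$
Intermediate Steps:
$\frac{37285 + \left(4232 - -19880\right)}{-39208 - 15141} = \frac{37285 + \left(4232 + 19880\right)}{-54349} = \left(37285 + 24112\right) \left(- \frac{1}{54349}\right) = 61397 \left(- \frac{1}{54349}\right) = - \frac{61397}{54349}$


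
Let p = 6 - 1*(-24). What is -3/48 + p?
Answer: 479/16 ≈ 29.938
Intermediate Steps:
p = 30 (p = 6 + 24 = 30)
-3/48 + p = -3/48 + 30 = (1/48)*(-3) + 30 = -1/16 + 30 = 479/16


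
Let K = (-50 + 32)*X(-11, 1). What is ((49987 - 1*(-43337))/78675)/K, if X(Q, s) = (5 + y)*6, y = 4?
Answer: -7777/6372675 ≈ -0.0012204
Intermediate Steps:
X(Q, s) = 54 (X(Q, s) = (5 + 4)*6 = 9*6 = 54)
K = -972 (K = (-50 + 32)*54 = -18*54 = -972)
((49987 - 1*(-43337))/78675)/K = ((49987 - 1*(-43337))/78675)/(-972) = ((49987 + 43337)*(1/78675))*(-1/972) = (93324*(1/78675))*(-1/972) = (31108/26225)*(-1/972) = -7777/6372675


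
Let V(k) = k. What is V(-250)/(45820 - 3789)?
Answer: -250/42031 ≈ -0.0059480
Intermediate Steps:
V(-250)/(45820 - 3789) = -250/(45820 - 3789) = -250/42031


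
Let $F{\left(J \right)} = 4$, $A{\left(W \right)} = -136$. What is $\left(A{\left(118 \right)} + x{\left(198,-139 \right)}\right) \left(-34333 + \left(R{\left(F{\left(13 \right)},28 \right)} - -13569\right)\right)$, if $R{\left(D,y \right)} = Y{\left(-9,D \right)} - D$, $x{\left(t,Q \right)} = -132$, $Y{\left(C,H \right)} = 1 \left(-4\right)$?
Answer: $5566896$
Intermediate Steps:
$Y{\left(C,H \right)} = -4$
$R{\left(D,y \right)} = -4 - D$
$\left(A{\left(118 \right)} + x{\left(198,-139 \right)}\right) \left(-34333 + \left(R{\left(F{\left(13 \right)},28 \right)} - -13569\right)\right) = \left(-136 - 132\right) \left(-34333 - -13561\right) = - 268 \left(-34333 + \left(\left(-4 - 4\right) + 13569\right)\right) = - 268 \left(-34333 + \left(-8 + 13569\right)\right) = - 268 \left(-34333 + 13561\right) = \left(-268\right) \left(-20772\right) = 5566896$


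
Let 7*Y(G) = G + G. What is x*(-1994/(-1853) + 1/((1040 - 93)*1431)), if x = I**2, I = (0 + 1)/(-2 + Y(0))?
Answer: 2702184911/10044423684 ≈ 0.26902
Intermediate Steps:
Y(G) = 2*G/7 (Y(G) = (G + G)/7 = (2*G)/7 = 2*G/7)
I = -1/2 (I = (0 + 1)/(-2 + (2/7)*0) = 1/(-2 + 0) = 1/(-2) = 1*(-1/2) = -1/2 ≈ -0.50000)
x = 1/4 (x = (-1/2)**2 = 1/4 ≈ 0.25000)
x*(-1994/(-1853) + 1/((1040 - 93)*1431)) = (-1994/(-1853) + 1/((1040 - 93)*1431))/4 = (-1994*(-1/1853) + (1/1431)/947)/4 = (1994/1853 + (1/947)*(1/1431))/4 = (1994/1853 + 1/1355157)/4 = (1/4)*(2702184911/2511105921) = 2702184911/10044423684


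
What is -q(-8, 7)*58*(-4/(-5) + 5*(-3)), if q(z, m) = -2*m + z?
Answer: -90596/5 ≈ -18119.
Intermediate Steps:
q(z, m) = z - 2*m
-q(-8, 7)*58*(-4/(-5) + 5*(-3)) = -(-8 - 2*7)*58*(-4/(-5) + 5*(-3)) = -(-8 - 14)*58*(-4*(-⅕) - 15) = -(-22*58)*(⅘ - 15) = -(-1276)*(-71)/5 = -1*90596/5 = -90596/5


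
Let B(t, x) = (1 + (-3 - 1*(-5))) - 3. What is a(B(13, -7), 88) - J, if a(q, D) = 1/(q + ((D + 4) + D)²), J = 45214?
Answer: -1464933599/32400 ≈ -45214.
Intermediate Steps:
B(t, x) = 0 (B(t, x) = (1 + (-3 + 5)) - 3 = (1 + 2) - 3 = 3 - 3 = 0)
a(q, D) = 1/(q + (4 + 2*D)²) (a(q, D) = 1/(q + ((4 + D) + D)²) = 1/(q + (4 + 2*D)²))
a(B(13, -7), 88) - J = 1/(0 + 4*(2 + 88)²) - 1*45214 = 1/(0 + 4*90²) - 45214 = 1/(0 + 4*8100) - 45214 = 1/(0 + 32400) - 45214 = 1/32400 - 45214 = -1464933599/32400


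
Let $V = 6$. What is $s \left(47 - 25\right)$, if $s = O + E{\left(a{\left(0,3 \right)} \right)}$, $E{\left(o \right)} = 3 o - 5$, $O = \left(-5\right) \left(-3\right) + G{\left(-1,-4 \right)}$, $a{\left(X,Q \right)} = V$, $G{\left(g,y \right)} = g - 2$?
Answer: $550$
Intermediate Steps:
$G{\left(g,y \right)} = -2 + g$ ($G{\left(g,y \right)} = g - 2 = -2 + g$)
$a{\left(X,Q \right)} = 6$
$O = 12$ ($O = \left(-5\right) \left(-3\right) - 3 = 15 - 3 = 12$)
$E{\left(o \right)} = -5 + 3 o$
$s = 25$ ($s = 12 + \left(-5 + 3 \cdot 6\right) = 12 + \left(-5 + 18\right) = 12 + 13 = 25$)
$s \left(47 - 25\right) = 25 \left(47 - 25\right) = 25 \cdot 22 = 550$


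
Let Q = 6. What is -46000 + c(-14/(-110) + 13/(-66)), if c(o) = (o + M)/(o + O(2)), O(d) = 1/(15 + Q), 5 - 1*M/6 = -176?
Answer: -4854499/51 ≈ -95186.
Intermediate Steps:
M = 1086 (M = 30 - 6*(-176) = 30 + 1056 = 1086)
O(d) = 1/21 (O(d) = 1/(15 + 6) = 1/21)
c(o) = (1086 + o)/(1/21 + o) (c(o) = (o + 1086)/(o + 1/21) = (1086 + o)/(1/21 + o))
-46000 + c(-14/(-110) + 13/(-66)) = -46000 + 21*(1086 + (-14/(-110) + 13/(-66)))/(1 + 21*(-14/(-110) + 13/(-66))) = -46000 + 21*(1086 + (-14*(-1/110) + 13*(-1/66)))/(1 + 21*(-14*(-1/110) + 13*(-1/66))) = -46000 + 21*(1086 + (7/55 - 13/66))/(1 + 21*(7/55 - 13/66)) = -46000 + 21*(1086 - 23/330)/(1 + 21*(-23/330)) = -46000 + 21*(358357/330)/(1 - 161/110) = -46000 + 21*(358357/330)/(-51/110) = -46000 + 21*(-110/51)*(358357/330) = -46000 - 2508499/51 = -4854499/51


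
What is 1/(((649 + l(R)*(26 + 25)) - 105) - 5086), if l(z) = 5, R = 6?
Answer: -1/4287 ≈ -0.00023326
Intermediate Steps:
1/(((649 + l(R)*(26 + 25)) - 105) - 5086) = 1/(((649 + 5*(26 + 25)) - 105) - 5086) = 1/(((649 + 5*51) - 105) - 5086) = 1/(((649 + 255) - 105) - 5086) = 1/((904 - 105) - 5086) = 1/(799 - 5086) = 1/(-4287) = -1/4287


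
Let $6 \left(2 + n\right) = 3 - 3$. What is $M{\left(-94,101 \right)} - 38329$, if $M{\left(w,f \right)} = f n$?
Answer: $-38531$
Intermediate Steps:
$n = -2$ ($n = -2 + \frac{3 - 3}{6} = -2 + \frac{1}{6} \cdot 0 = -2 + 0 = -2$)
$M{\left(w,f \right)} = - 2 f$ ($M{\left(w,f \right)} = f \left(-2\right) = - 2 f$)
$M{\left(-94,101 \right)} - 38329 = \left(-2\right) 101 - 38329 = -202 - 38329 = -38531$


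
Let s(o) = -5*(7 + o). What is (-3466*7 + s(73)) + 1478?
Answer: -23184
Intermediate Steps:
s(o) = -35 - 5*o
(-3466*7 + s(73)) + 1478 = (-3466*7 + (-35 - 5*73)) + 1478 = (-24262 + (-35 - 365)) + 1478 = (-24262 - 400) + 1478 = -24662 + 1478 = -23184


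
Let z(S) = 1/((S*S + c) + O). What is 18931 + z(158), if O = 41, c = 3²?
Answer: 473540035/25014 ≈ 18931.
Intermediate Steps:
c = 9
z(S) = 1/(50 + S²) (z(S) = 1/((S*S + 9) + 41) = 1/((S² + 9) + 41) = 1/((9 + S²) + 41) = 1/(50 + S²))
18931 + z(158) = 18931 + 1/(50 + 158²) = 18931 + 1/(50 + 24964) = 18931 + 1/25014 = 473540035/25014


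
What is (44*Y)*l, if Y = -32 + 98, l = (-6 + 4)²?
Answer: 11616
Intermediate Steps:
l = 4 (l = (-2)² = 4)
Y = 66
(44*Y)*l = (44*66)*4 = 2904*4 = 11616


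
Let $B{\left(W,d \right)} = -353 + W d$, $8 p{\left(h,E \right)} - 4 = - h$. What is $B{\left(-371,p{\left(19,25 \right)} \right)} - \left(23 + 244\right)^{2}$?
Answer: $- \frac{567571}{8} \approx -70946.0$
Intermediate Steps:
$p{\left(h,E \right)} = \frac{1}{2} - \frac{h}{8}$ ($p{\left(h,E \right)} = \frac{1}{2} + \frac{\left(-1\right) h}{8} = \frac{1}{2} - \frac{h}{8}$)
$B{\left(-371,p{\left(19,25 \right)} \right)} - \left(23 + 244\right)^{2} = \left(-353 - 371 \left(\frac{1}{2} - \frac{19}{8}\right)\right) - \left(23 + 244\right)^{2} = \left(-353 - 371 \left(\frac{1}{2} - \frac{19}{8}\right)\right) - 267^{2} = \left(-353 - - \frac{5565}{8}\right) - 71289 = \left(-353 + \frac{5565}{8}\right) - 71289 = \frac{2741}{8} - 71289 = - \frac{567571}{8}$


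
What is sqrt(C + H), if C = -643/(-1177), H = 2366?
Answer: 5*sqrt(131137809)/1177 ≈ 48.647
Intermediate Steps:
C = 643/1177 (C = -643*(-1/1177) = 643/1177 ≈ 0.54630)
sqrt(C + H) = sqrt(643/1177 + 2366) = sqrt(2785425/1177) = 5*sqrt(131137809)/1177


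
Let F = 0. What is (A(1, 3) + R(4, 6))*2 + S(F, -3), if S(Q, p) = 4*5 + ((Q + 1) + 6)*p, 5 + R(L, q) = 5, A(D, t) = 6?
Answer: 11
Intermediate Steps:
R(L, q) = 0 (R(L, q) = -5 + 5 = 0)
S(Q, p) = 20 + p*(7 + Q) (S(Q, p) = 20 + ((1 + Q) + 6)*p = 20 + (7 + Q)*p = 20 + p*(7 + Q))
(A(1, 3) + R(4, 6))*2 + S(F, -3) = (6 + 0)*2 + (20 + 7*(-3) + 0*(-3)) = 6*2 + (20 - 21 + 0) = 12 - 1 = 11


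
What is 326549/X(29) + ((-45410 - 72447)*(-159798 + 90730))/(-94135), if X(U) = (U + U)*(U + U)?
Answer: -27352715746349/316670140 ≈ -86376.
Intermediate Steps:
X(U) = 4*U**2 (X(U) = (2*U)*(2*U) = 4*U**2)
326549/X(29) + ((-45410 - 72447)*(-159798 + 90730))/(-94135) = 326549/((4*29**2)) + ((-45410 - 72447)*(-159798 + 90730))/(-94135) = 326549/((4*841)) - 117857*(-69068)*(-1/94135) = 326549/3364 + 8140147276*(-1/94135) = 326549*(1/3364) - 8140147276/94135 = 326549/3364 - 8140147276/94135 = -27352715746349/316670140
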